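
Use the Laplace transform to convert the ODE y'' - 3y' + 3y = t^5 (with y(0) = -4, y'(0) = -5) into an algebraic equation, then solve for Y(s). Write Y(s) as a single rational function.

Y(s) = (-4*s^7 + 7*s^6 + 120)/(s^8 - 3*s^7 + 3*s^6)

Apply the Laplace transform to the equation.
With L{y''} = s^2 Y - s·y(0) - y'(0) and L{y'} = sY - y(0), with y(0) = -4, y'(0) = -5: the LHS transforms to (s^2 - 3*s + 3)Y - (-4*s + 7).
The right side is L{t^5} = 120/s^6.
So (s^2 - 3*s + 3)Y = 120/s^6 + (-4*s + 7).
Divide through and combine into a single rational function.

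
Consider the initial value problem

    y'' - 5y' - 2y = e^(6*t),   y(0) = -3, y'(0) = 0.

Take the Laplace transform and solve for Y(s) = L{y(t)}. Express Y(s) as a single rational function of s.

Y(s) = (-3*s^2 + 33*s - 89)/(s^3 - 11*s^2 + 28*s + 12)

Transform both sides with L{·}.
The derivative rules (L{y''} = s^2 Y - s·y(0) - y'(0) and L{y'} = sY - y(0), with y(0) = -3, y'(0) = 0) turn the left side into (s^2 - 5*s - 2)Y - (-3*s + 15).
The right side is L{e^(6*t)} = 1/(s - 6).
So (s^2 - 5*s - 2)Y = 1/(s - 6) + (-3*s + 15).
Solve for Y(s) and write it as one ratio of polynomials.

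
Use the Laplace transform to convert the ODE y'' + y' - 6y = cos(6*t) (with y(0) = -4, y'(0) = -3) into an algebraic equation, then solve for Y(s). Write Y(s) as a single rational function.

Y(s) = (-4*s^3 - 7*s^2 - 143*s - 252)/(s^4 + s^3 + 30*s^2 + 36*s - 216)

Take the Laplace transform of both sides.
Using L{y''} = s^2 Y - s·y(0) - y'(0) and L{y'} = sY - y(0), with y(0) = -4, y'(0) = -3, the left side becomes (s^2 + s - 6)Y - (-4*s - 7).
The right side is L{cos(6*t)} = s/(s^2 + 36).
So (s^2 + s - 6)Y = s/(s^2 + 36) + (-4*s - 7).
Divide through and combine into a single rational function.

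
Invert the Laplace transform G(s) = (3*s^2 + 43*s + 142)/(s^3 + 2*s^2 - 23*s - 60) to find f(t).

Factor the denominator: s^3 + 2*s^2 - 23*s - 60 = (s - 5)*(s + 3)*(s + 4).
Partial fraction decomposition gives [-5/(s + 3)] + [2/(s + 4)] + [6/(s - 5)].
Invert each term: -5/(s + 3) ↔ -5e^(-3t); 2/(s + 4) ↔ 2e^(-4t); 6/(s - 5) ↔ 6e^(5t).

f(t) = 6*exp(5*t) - 5*exp(-3*t) + 2*exp(-4*t)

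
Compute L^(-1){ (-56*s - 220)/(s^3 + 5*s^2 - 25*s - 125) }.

Factor the denominator: s^3 + 5*s^2 - 25*s - 125 = (s - 5)*(s + 5)^2.
Partial fraction decomposition gives [5/(s + 5)] + [-6/(s + 5)^2] + [-5/(s - 5)].
Invert each term: 5/(s + 5) ↔ 5e^(-5t); -6/(s + 5)^2 ↔ -6t·e^(-5t); -5/(s - 5) ↔ -5e^(5t).

-6*t*exp(-5*t) - 5*exp(5*t) + 5*exp(-5*t)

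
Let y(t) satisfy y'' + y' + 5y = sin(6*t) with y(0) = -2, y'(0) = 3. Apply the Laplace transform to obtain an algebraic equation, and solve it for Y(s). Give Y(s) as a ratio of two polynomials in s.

Apply the Laplace transform to the equation.
Using L{y''} = s^2 Y - s·y(0) - y'(0) and L{y'} = sY - y(0), with y(0) = -2, y'(0) = 3, the left side becomes (s^2 + s + 5)Y - (-2*s + 1).
The right side is L{sin(6*t)} = 6/(s^2 + 36).
So (s^2 + s + 5)Y = 6/(s^2 + 36) + (-2*s + 1).
Isolate Y and clear denominators.

Y(s) = (-2*s^3 + s^2 - 72*s + 42)/(s^4 + s^3 + 41*s^2 + 36*s + 180)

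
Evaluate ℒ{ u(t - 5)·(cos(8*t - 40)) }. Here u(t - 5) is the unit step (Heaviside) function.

s*exp(-5*s)/(s^2 + 64)

By the second shifting theorem, L{u(t - c)·g(t - c)} = e^(-cs)·H(s) with c = 5 and H(s) = L{g(t)}.
L{cos(8t)} = s/(s^2 + 64).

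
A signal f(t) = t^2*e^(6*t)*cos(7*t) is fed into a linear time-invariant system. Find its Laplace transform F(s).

F(s) = 2*(s - 6)*(s^2 - 12*s - 111)/(s^2 - 12*s + 85)^3

L{cos(7t)} = s/(s^2 + 49).
Multiplying by e^(6t) shifts s → s - 6, so L{e^(6*t)*cos(7*t)} = (s - 6)/((s - 6)^2 + 49).
Then apply L{t^2·g(t)} = (-1)^2 d^2/ds^2[G(s)] with G(s) = (s - 6)/((s - 6)^2 + 49):
differentiating 2 times and applying the sign gives 2*(s - 6)*(s^2 - 12*s - 111)/(s^2 - 12*s + 85)^3.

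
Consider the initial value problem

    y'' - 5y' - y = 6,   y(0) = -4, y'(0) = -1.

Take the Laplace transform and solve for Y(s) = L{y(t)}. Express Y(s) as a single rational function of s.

Take the Laplace transform of both sides.
Using L{y''} = s^2 Y - s·y(0) - y'(0) and L{y'} = sY - y(0), with y(0) = -4, y'(0) = -1, the left side becomes (s^2 - 5*s - 1)Y - (-4*s + 19).
The right side is L{6} = 6/s.
So (s^2 - 5*s - 1)Y = 6/s + (-4*s + 19).
Solve for Y(s) and write it as one ratio of polynomials.

Y(s) = (-4*s^2 + 19*s + 6)/(s^3 - 5*s^2 - s)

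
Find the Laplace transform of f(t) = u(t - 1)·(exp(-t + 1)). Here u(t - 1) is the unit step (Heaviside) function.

By the second shifting theorem, L{u(t - c)·g(t - c)} = e^(-cs)·H(s) with c = 1 and H(s) = L{g(t)}.
L{e^(-t)} = 1/(s + 1).

exp(-s)/(s + 1)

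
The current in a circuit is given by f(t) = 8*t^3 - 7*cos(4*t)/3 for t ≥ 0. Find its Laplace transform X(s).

By linearity of the Laplace transform, transform each term separately.
(-7/3)·[L{cos(4t)} = s/(s^2 + 16)]; (8)·[L{t^3} = 3!/s^4 = 6/s^4].

X(s) = -7*s/(3*(s^2 + 16)) + 48/s^4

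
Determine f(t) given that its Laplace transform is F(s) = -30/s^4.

f(t) = -5*t^3

Since L{t^3} = 3!/s^4 = 6/s^4, the inverse is t^3, scaled by -5.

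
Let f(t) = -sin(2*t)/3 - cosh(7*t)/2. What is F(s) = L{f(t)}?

The transform is linear, so treat each term independently.
(-1/2)·[L{cosh(7t)} = s/(s^2 - 49)]; (-1/3)·[L{sin(2t)} = 2/(s^2 + 4)].

F(s) = -s/(2*(s^2 - 49)) - 2/(3*(s^2 + 4))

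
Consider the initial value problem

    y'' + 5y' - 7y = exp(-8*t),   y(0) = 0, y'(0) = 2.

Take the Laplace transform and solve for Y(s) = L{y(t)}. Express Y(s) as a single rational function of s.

Y(s) = (2*s + 17)/(s^3 + 13*s^2 + 33*s - 56)

Apply the Laplace transform to the equation.
The derivative rules (L{y''} = s^2 Y - s·y(0) - y'(0) and L{y'} = sY - y(0), with y(0) = 0, y'(0) = 2) turn the left side into (s^2 + 5*s - 7)Y - (2).
The right side is L{exp(-8*t)} = 1/(s + 8).
So (s^2 + 5*s - 7)Y = 1/(s + 8) + (2).
Isolate Y and clear denominators.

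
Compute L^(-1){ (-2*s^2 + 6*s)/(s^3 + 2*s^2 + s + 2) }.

2*sin(t) + 2*cos(t) - 4*exp(-2*t)

Factor the denominator: s^3 + 2*s^2 + s + 2 = (s + 2)*(s^2 + 1).
Partial fraction decomposition gives [-4/(s + 2)] + [2*s/(s^2 + 1)] + [2/(s^2 + 1)].
Invert each term: -4/(s + 2) ↔ -4e^(-2t); 2·s/(s^2 + 1) ↔ 2cos(t); 2·1/(s^2 + 1) ↔ 2sin(t).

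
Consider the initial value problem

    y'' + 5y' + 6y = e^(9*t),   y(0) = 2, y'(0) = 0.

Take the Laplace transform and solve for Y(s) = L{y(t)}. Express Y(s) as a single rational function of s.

Transform both sides with L{·}.
With L{y''} = s^2 Y - s·y(0) - y'(0) and L{y'} = sY - y(0), with y(0) = 2, y'(0) = 0: the LHS transforms to (s^2 + 5*s + 6)Y - (2*s + 10).
The right side is L{e^(9*t)} = 1/(s - 9).
So (s^2 + 5*s + 6)Y = 1/(s - 9) + (2*s + 10).
Solve for Y(s) and write it as one ratio of polynomials.

Y(s) = (2*s^2 - 8*s - 89)/(s^3 - 4*s^2 - 39*s - 54)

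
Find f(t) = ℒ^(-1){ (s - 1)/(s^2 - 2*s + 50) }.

Rewrite the denominator: s^2 - 2*s + 50 = (s - 1)^2 + 49.
The form in (s - 1) signals a first-shifting-theorem factor e^(t).
Since L{cos(7t)} = s/(s^2 + 49), the inverse is e^(t)*cos(7*t).

f(t) = exp(t)*cos(7*t)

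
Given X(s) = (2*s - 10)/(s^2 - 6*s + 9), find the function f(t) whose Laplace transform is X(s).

f(t) = -4*t*exp(3*t) + 2*exp(3*t)

Factor the denominator: s^2 - 6*s + 9 = (s - 3)^2.
Partial fraction decomposition gives [2/(s - 3)] + [-4/(s - 3)^2].
Invert each term: 2/(s - 3) ↔ 2e^(3t); -4/(s - 3)^2 ↔ -4t·e^(3t).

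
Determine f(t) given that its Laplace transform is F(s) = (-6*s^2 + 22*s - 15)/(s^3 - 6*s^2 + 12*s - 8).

Factor the denominator: s^3 - 6*s^2 + 12*s - 8 = (s - 2)^3.
Partial fraction decomposition gives [-6/(s - 2)] + [-2/(s - 2)^2] + [5/(s - 2)^3].
Invert each term: -6/(s - 2) ↔ -6e^(2t); -2/(s - 2)^2 ↔ -2t·e^(2t); 5/(s - 2)^3 ↔ (5/2)t^2·e^(2t).

f(t) = 5*t^2*exp(2*t)/2 - 2*t*exp(2*t) - 6*exp(2*t)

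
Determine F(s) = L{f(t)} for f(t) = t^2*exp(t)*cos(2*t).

L{cos(2t)} = s/(s^2 + 4).
Multiplying by e^(t) shifts s → s - 1, so L{exp(t)*cos(2*t)} = (s - 1)/((s - 1)^2 + 4).
Then apply L{t^2·g(t)} = (-1)^2 d^2/ds^2[G(s)] with G(s) = (s - 1)/((s - 1)^2 + 4):
differentiating 2 times and applying the sign gives 2*(s - 1)*(s^2 - 2*s - 11)/(s^2 - 2*s + 5)^3.

F(s) = 2*(s - 1)*(s^2 - 2*s - 11)/(s^2 - 2*s + 5)^3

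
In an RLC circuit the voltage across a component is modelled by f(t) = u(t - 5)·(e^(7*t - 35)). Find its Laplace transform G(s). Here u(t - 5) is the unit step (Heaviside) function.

G(s) = exp(-5*s)/(s - 7)

By the second shifting theorem, L{u(t - c)·g(t - c)} = e^(-cs)·H(s) with c = 5 and H(s) = L{g(t)}.
L{e^(7t)} = 1/(s - 7).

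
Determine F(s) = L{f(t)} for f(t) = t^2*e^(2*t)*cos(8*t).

F(s) = 2*(s - 2)*(s^2 - 4*s - 188)/(s^2 - 4*s + 68)^3

L{cos(8t)} = s/(s^2 + 64).
Multiplying by e^(2t) shifts s → s - 2, so L{e^(2*t)*cos(8*t)} = (s - 2)/((s - 2)^2 + 64).
Then apply L{t^2·g(t)} = (-1)^2 d^2/ds^2[G(s)] with G(s) = (s - 2)/((s - 2)^2 + 64):
differentiating 2 times and applying the sign gives 2*(s - 2)*(s^2 - 4*s - 188)/(s^2 - 4*s + 68)^3.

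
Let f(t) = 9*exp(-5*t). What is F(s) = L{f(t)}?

F(s) = 9/(s + 5)

L{9} = 9/s.
By the first shifting theorem, multiplying by e^(-5t) replaces s with s + 5.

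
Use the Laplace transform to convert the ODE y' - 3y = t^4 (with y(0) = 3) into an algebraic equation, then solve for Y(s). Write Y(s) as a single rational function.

Y(s) = (3*s^5 + 24)/(s^6 - 3*s^5)

Take the Laplace transform of both sides.
The derivative rules (L{y'} = sY - y(0) = sY - 3) turn the left side into (s - 3)Y - (3).
The right side is L{t^4} = 24/s^5.
So (s - 3)Y = 24/s^5 + (3).
Isolate Y and clear denominators.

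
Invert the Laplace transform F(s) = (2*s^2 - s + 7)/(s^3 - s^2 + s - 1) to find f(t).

Factor the denominator: s^3 - s^2 + s - 1 = (s - 1)*(s^2 + 1).
Partial fraction decomposition gives [4/(s - 1)] + [-2*s/(s^2 + 1)] + [-3/(s^2 + 1)].
Invert each term: 4/(s - 1) ↔ 4e^(t); -2·s/(s^2 + 1) ↔ -2cos(t); -3·1/(s^2 + 1) ↔ -3sin(t).

f(t) = 4*exp(t) - 3*sin(t) - 2*cos(t)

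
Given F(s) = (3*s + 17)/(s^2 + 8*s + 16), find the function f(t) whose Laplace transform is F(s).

f(t) = 5*t*exp(-4*t) + 3*exp(-4*t)

Factor the denominator: s^2 + 8*s + 16 = (s + 4)^2.
Partial fraction decomposition gives [3/(s + 4)] + [5/(s + 4)^2].
Invert each term: 3/(s + 4) ↔ 3e^(-4t); 5/(s + 4)^2 ↔ 5t·e^(-4t).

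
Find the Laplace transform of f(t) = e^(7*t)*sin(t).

1/((s - 7)^2 + 1)

L{sin(t)} = 1/(s^2 + 1).
By the first shifting theorem, multiplying by e^(7t) replaces s with s - 7.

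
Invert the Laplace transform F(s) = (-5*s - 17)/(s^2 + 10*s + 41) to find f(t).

Complete the square in the denominator: s^2 + 10*s + 41 = (s + 5)^2 + 4^2.
Split the numerator to match: -5*s - 17 = -5·(s + 5) + 2·4.
Invert each term: -5·(s + 5)/((s + 5)^2 + 16) ↔ -5e^(-5t)cos(4t); 2·4/((s + 5)^2 + 16) ↔ 2e^(-5t)sin(4t).

f(t) = 2*exp(-5*t)*sin(4*t) - 5*exp(-5*t)*cos(4*t)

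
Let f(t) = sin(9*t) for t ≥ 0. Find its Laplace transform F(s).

L{sin(9t)} = 9/(s^2 + 81).

F(s) = 9/(s^2 + 81)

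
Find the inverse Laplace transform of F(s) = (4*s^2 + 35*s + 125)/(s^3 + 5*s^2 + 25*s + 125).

Factor the denominator: s^3 + 5*s^2 + 25*s + 125 = (s + 5)*(s^2 + 25).
Partial fraction decomposition gives [1/(s + 5)] + [3*s/(s^2 + 25)] + [20/(s^2 + 25)].
Invert each term: 1/(s + 5) ↔ e^(-5t); 3·s/(s^2 + 25) ↔ 3cos(5t); 4·5/(s^2 + 25) ↔ 4sin(5t).

4*sin(5*t) + 3*cos(5*t) + exp(-5*t)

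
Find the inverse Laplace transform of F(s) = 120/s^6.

t^5

Since L{t^5} = 5!/s^6 = 120/s^6, the inverse is t^5.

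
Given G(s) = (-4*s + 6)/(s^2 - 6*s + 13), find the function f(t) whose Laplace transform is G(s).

f(t) = -3*exp(3*t)*sin(2*t) - 4*exp(3*t)*cos(2*t)

Complete the square in the denominator: s^2 - 6*s + 13 = (s - 3)^2 + 2^2.
Split the numerator to match: -4*s + 6 = -4·(s - 3) - 3·2.
Invert each term: -4·(s - 3)/((s - 3)^2 + 4) ↔ -4e^(3t)cos(2t); -3·2/((s - 3)^2 + 4) ↔ -3e^(3t)sin(2t).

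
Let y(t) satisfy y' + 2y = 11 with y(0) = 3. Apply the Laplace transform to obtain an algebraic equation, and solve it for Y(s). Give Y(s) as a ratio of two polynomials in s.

Take the Laplace transform of both sides.
With L{y'} = sY - y(0) = sY - 3: the LHS transforms to (s + 2)Y - (3).
The right side is L{11} = 11/s.
So (s + 2)Y = 11/s + (3).
Isolate Y and clear denominators.

Y(s) = (3*s + 11)/(s^2 + 2*s)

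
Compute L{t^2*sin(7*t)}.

14*(3*s^2 - 49)/(s^2 + 49)^3

L{sin(7t)} = 7/(s^2 + 49).
Then apply L{t^2·g(t)} = (-1)^2 d^2/ds^2[G(s)] with G(s) = 7/(s^2 + 49):
differentiating 2 times and applying the sign gives 14*(3*s^2 - 49)/(s^2 + 49)^3.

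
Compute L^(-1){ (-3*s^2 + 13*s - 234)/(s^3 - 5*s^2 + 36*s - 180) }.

Factor the denominator: s^3 - 5*s^2 + 36*s - 180 = (s - 5)*(s^2 + 36).
Partial fraction decomposition gives [-4/(s - 5)] + [s/(s^2 + 36)] + [18/(s^2 + 36)].
Invert each term: -4/(s - 5) ↔ -4e^(5t); 1·s/(s^2 + 36) ↔ cos(6t); 3·6/(s^2 + 36) ↔ 3sin(6t).

-4*exp(5*t) + 3*sin(6*t) + cos(6*t)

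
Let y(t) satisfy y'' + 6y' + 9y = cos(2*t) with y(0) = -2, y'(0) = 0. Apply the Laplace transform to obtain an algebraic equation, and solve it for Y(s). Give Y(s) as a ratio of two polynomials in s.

Transform both sides with L{·}.
With L{y''} = s^2 Y - s·y(0) - y'(0) and L{y'} = sY - y(0), with y(0) = -2, y'(0) = 0: the LHS transforms to (s^2 + 6*s + 9)Y - (-2*s - 12).
The right side is L{cos(2*t)} = s/(s^2 + 4).
So (s^2 + 6*s + 9)Y = s/(s^2 + 4) + (-2*s - 12).
Isolate Y and clear denominators.

Y(s) = (-2*s^3 - 12*s^2 - 7*s - 48)/(s^4 + 6*s^3 + 13*s^2 + 24*s + 36)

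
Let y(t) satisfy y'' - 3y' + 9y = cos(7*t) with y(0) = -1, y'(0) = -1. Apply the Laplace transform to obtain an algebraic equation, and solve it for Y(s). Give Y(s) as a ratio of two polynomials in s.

Y(s) = (-s^3 + 2*s^2 - 48*s + 98)/(s^4 - 3*s^3 + 58*s^2 - 147*s + 441)

Transform both sides with L{·}.
The derivative rules (L{y''} = s^2 Y - s·y(0) - y'(0) and L{y'} = sY - y(0), with y(0) = -1, y'(0) = -1) turn the left side into (s^2 - 3*s + 9)Y - (-s + 2).
The right side is L{cos(7*t)} = s/(s^2 + 49).
So (s^2 - 3*s + 9)Y = s/(s^2 + 49) + (-s + 2).
Divide through and combine into a single rational function.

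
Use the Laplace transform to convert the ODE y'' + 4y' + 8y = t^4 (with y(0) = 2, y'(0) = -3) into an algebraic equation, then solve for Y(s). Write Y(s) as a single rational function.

Y(s) = (2*s^6 + 5*s^5 + 24)/(s^7 + 4*s^6 + 8*s^5)

Apply the Laplace transform to the equation.
Using L{y''} = s^2 Y - s·y(0) - y'(0) and L{y'} = sY - y(0), with y(0) = 2, y'(0) = -3, the left side becomes (s^2 + 4*s + 8)Y - (2*s + 5).
The right side is L{t^4} = 24/s^5.
So (s^2 + 4*s + 8)Y = 24/s^5 + (2*s + 5).
Divide through and combine into a single rational function.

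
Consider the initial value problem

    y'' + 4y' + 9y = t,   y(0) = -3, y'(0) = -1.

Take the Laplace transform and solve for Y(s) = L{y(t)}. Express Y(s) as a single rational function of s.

Y(s) = (-3*s^3 - 13*s^2 + 1)/(s^4 + 4*s^3 + 9*s^2)

Take the Laplace transform of both sides.
With L{y''} = s^2 Y - s·y(0) - y'(0) and L{y'} = sY - y(0), with y(0) = -3, y'(0) = -1: the LHS transforms to (s^2 + 4*s + 9)Y - (-3*s - 13).
The right side is L{t} = s^(-2).
So (s^2 + 4*s + 9)Y = s^(-2) + (-3*s - 13).
Solve for Y(s) and write it as one ratio of polynomials.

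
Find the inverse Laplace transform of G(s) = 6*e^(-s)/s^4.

The factor e^(-s) signals a time shift by c = 1 (second shifting theorem).
L{t^3} = 3!/s^4 = 6/s^4, so L^-1{6/s^4} = t^3.
Hence the inverse is u(t - 1) times that function evaluated at t - 1.

Heaviside(t - 1)*((t - 1)^3)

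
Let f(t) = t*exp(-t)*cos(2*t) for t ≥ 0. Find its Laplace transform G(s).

G(s) = (s - 1)*(s + 3)/(s^2 + 2*s + 5)^2

L{cos(2t)} = s/(s^2 + 4).
Multiplying by e^(-t) shifts s → s + 1, so L{exp(-t)*cos(2*t)} = (s + 1)/((s + 1)^2 + 4).
Then apply L{t·g(t)} = -d/ds[H(s)] with H(s) = (s + 1)/((s + 1)^2 + 4):
differentiating 1 time and applying the sign gives (s - 1)*(s + 3)/(s^2 + 2*s + 5)^2.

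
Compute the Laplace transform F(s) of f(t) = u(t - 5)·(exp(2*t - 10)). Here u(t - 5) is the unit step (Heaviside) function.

By the second shifting theorem, L{u(t - c)·g(t - c)} = e^(-cs)·G(s) with c = 5 and G(s) = L{g(t)}.
L{e^(2t)} = 1/(s - 2).

F(s) = exp(-5*s)/(s - 2)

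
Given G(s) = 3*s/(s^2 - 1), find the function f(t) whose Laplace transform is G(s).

Since L{cosh(t)} = s/(s^2 - 1), the inverse is cosh(t), scaled by 3.

f(t) = 3*cosh(t)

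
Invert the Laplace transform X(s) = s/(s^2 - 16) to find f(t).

Since L{cosh(4t)} = s/(s^2 - 16), the inverse is cosh(4*t).

f(t) = cosh(4*t)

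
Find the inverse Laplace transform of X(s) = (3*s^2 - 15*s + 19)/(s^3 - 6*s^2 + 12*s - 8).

t^2*exp(2*t)/2 - 3*t*exp(2*t) + 3*exp(2*t)

Factor the denominator: s^3 - 6*s^2 + 12*s - 8 = (s - 2)^3.
Partial fraction decomposition gives [3/(s - 2)] + [-3/(s - 2)^2] + [(s - 2)^(-3)].
Invert each term: 3/(s - 2) ↔ 3e^(2t); -3/(s - 2)^2 ↔ -3t·e^(2t); 1/(s - 2)^3 ↔ (1/2)t^2·e^(2t).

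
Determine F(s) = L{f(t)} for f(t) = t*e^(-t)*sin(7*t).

L{sin(7t)} = 7/(s^2 + 49).
Multiplying by e^(-t) shifts s → s + 1, so L{e^(-t)*sin(7*t)} = 7/((s + 1)^2 + 49).
Then apply L{t·g(t)} = -d/ds[G(s)] with G(s) = 7/((s + 1)^2 + 49):
differentiating 1 time and applying the sign gives 14*(s + 1)/(s^2 + 2*s + 50)^2.

F(s) = 14*(s + 1)/(s^2 + 2*s + 50)^2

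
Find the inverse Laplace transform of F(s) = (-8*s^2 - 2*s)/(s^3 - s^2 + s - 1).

-5*exp(t) - 5*sin(t) - 3*cos(t)

Factor the denominator: s^3 - s^2 + s - 1 = (s - 1)*(s^2 + 1).
Partial fraction decomposition gives [-5/(s - 1)] + [-3*s/(s^2 + 1)] + [-5/(s^2 + 1)].
Invert each term: -5/(s - 1) ↔ -5e^(t); -3·s/(s^2 + 1) ↔ -3cos(t); -5·1/(s^2 + 1) ↔ -5sin(t).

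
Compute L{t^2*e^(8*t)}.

L{e^(8t)} = 1/(s - 8).
Then apply L{t^2·g(t)} = (-1)^2 d^2/ds^2[G(s)] with G(s) = 1/(s - 8):
differentiating 2 times and applying the sign gives 2/(s - 8)^3.

2/(s - 8)^3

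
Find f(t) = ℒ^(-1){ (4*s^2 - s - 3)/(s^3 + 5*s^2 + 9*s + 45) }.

f(t) = -2*sin(3*t) + cos(3*t) + 3*exp(-5*t)

Factor the denominator: s^3 + 5*s^2 + 9*s + 45 = (s + 5)*(s^2 + 9).
Partial fraction decomposition gives [3/(s + 5)] + [s/(s^2 + 9)] + [-6/(s^2 + 9)].
Invert each term: 3/(s + 5) ↔ 3e^(-5t); 1·s/(s^2 + 9) ↔ cos(3t); -2·3/(s^2 + 9) ↔ -2sin(3t).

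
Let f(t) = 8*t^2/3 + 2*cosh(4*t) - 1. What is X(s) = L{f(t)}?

The transform is linear, so treat each term independently.
(8/3)·[L{t^2} = 2!/s^3 = 2/s^3]; L{-1} = -1/s; (2)·[L{cosh(4t)} = s/(s^2 - 16)].

X(s) = 2*s/(s^2 - 16) - 1/s + 16/(3*s^3)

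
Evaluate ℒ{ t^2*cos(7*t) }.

2*s*(s^2 - 147)/(s^2 + 49)^3

L{cos(7t)} = s/(s^2 + 49).
Then apply L{t^2·g(t)} = (-1)^2 d^2/ds^2[G(s)] with G(s) = s/(s^2 + 49):
differentiating 2 times and applying the sign gives 2*s*(s^2 - 147)/(s^2 + 49)^3.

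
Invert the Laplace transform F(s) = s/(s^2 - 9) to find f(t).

f(t) = cosh(3*t)

Since L{cosh(3t)} = s/(s^2 - 9), the inverse is cosh(3*t).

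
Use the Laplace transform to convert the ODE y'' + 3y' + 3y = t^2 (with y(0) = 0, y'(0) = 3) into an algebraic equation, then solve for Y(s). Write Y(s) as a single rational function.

Y(s) = (3*s^3 + 2)/(s^5 + 3*s^4 + 3*s^3)

Take the Laplace transform of both sides.
With L{y''} = s^2 Y - s·y(0) - y'(0) and L{y'} = sY - y(0), with y(0) = 0, y'(0) = 3: the LHS transforms to (s^2 + 3*s + 3)Y - (3).
The right side is L{t^2} = 2/s^3.
So (s^2 + 3*s + 3)Y = 2/s^3 + (3).
Isolate Y and clear denominators.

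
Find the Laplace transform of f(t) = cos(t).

L{cos(t)} = s/(s^2 + 1).

s/(s^2 + 1)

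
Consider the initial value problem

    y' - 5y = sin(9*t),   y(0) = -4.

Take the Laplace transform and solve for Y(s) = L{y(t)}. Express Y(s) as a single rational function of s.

Laplace-transform each side.
Using L{y'} = sY - y(0) = sY - (-4), the left side becomes (s - 5)Y - (-4).
The right side is L{sin(9*t)} = 9/(s^2 + 81).
So (s - 5)Y = 9/(s^2 + 81) + (-4).
Divide through and combine into a single rational function.

Y(s) = (-4*s^2 - 315)/(s^3 - 5*s^2 + 81*s - 405)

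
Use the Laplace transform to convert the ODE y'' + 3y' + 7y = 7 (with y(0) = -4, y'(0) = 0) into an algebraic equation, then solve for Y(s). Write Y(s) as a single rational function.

Laplace-transform each side.
Using L{y''} = s^2 Y - s·y(0) - y'(0) and L{y'} = sY - y(0), with y(0) = -4, y'(0) = 0, the left side becomes (s^2 + 3*s + 7)Y - (-4*s - 12).
The right side is L{7} = 7/s.
So (s^2 + 3*s + 7)Y = 7/s + (-4*s - 12).
Divide through and combine into a single rational function.

Y(s) = (-4*s^2 - 12*s + 7)/(s^3 + 3*s^2 + 7*s)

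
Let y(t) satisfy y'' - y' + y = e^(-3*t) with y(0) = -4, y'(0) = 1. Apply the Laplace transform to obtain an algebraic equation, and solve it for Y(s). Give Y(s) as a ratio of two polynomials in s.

Y(s) = (-4*s^2 - 7*s + 16)/(s^3 + 2*s^2 - 2*s + 3)

Apply the Laplace transform to the equation.
Using L{y''} = s^2 Y - s·y(0) - y'(0) and L{y'} = sY - y(0), with y(0) = -4, y'(0) = 1, the left side becomes (s^2 - s + 1)Y - (-4*s + 5).
The right side is L{e^(-3*t)} = 1/(s + 3).
So (s^2 - s + 1)Y = 1/(s + 3) + (-4*s + 5).
Divide through and combine into a single rational function.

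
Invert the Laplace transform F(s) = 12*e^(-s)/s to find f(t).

The factor e^(-s) signals a time shift by c = 1 (second shifting theorem).
L{12} = 12/s, so L^-1{12/s} = 12.
Hence the inverse is u(t - 1) times that function evaluated at t - 1.

f(t) = Heaviside(t - 1)*(12)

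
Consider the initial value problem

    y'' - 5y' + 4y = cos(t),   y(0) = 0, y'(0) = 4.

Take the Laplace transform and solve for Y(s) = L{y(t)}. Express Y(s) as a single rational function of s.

Apply the Laplace transform to the equation.
Using L{y''} = s^2 Y - s·y(0) - y'(0) and L{y'} = sY - y(0), with y(0) = 0, y'(0) = 4, the left side becomes (s^2 - 5*s + 4)Y - (4).
The right side is L{cos(t)} = s/(s^2 + 1).
So (s^2 - 5*s + 4)Y = s/(s^2 + 1) + (4).
Divide through and combine into a single rational function.

Y(s) = (4*s^2 + s + 4)/(s^4 - 5*s^3 + 5*s^2 - 5*s + 4)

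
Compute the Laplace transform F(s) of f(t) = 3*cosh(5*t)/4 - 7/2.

The transform is linear, so treat each term independently.
(3/4)·[L{cosh(5t)} = s/(s^2 - 25)]; L{-7/2} = (-7/2)/s.

F(s) = 3*s/(4*(s^2 - 25)) - 7/(2*s)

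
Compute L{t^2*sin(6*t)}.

L{sin(6t)} = 6/(s^2 + 36).
Then apply L{t^2·g(t)} = (-1)^2 d^2/ds^2[G(s)] with G(s) = 6/(s^2 + 36):
differentiating 2 times and applying the sign gives 36*(s^2 - 12)/(s^2 + 36)^3.

36*(s^2 - 12)/(s^2 + 36)^3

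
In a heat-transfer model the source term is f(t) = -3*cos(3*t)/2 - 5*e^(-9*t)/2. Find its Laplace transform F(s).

By linearity of the Laplace transform, transform each term separately.
(-3/2)·[L{cos(3t)} = s/(s^2 + 9)]; (-5/2)·[L{e^(-9t)} = 1/(s + 9)].

F(s) = -3*s/(2*(s^2 + 9)) - 5/(2*(s + 9))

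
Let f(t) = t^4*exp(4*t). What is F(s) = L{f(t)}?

F(s) = 24/(s - 4)^5

L{t^4} = 4!/s^5 = 24/s^5.
By the first shifting theorem, multiplying by e^(4t) replaces s with s - 4.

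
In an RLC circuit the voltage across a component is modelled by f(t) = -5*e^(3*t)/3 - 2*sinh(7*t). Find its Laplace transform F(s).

F(s) = -14/(s^2 - 49) - 5/(3*(s - 3))

The transform is linear, so treat each term independently.
(-2)·[L{sinh(7t)} = 7/(s^2 - 49)]; (-5/3)·[L{e^(3t)} = 1/(s - 3)].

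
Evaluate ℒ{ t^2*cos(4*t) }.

L{cos(4t)} = s/(s^2 + 16).
Then apply L{t^2·g(t)} = (-1)^2 d^2/ds^2[G(s)] with G(s) = s/(s^2 + 16):
differentiating 2 times and applying the sign gives 2*s*(s^2 - 48)/(s^2 + 16)^3.

2*s*(s^2 - 48)/(s^2 + 16)^3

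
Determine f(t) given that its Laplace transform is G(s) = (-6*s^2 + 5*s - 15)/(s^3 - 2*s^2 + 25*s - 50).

f(t) = -exp(2*t) - sin(5*t) - 5*cos(5*t)

Factor the denominator: s^3 - 2*s^2 + 25*s - 50 = (s - 2)*(s^2 + 25).
Partial fraction decomposition gives [-1/(s - 2)] + [-5*s/(s^2 + 25)] + [-5/(s^2 + 25)].
Invert each term: -1/(s - 2) ↔ -e^(2t); -5·s/(s^2 + 25) ↔ -5cos(5t); -1·5/(s^2 + 25) ↔ -sin(5t).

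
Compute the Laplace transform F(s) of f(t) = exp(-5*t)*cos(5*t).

F(s) = (s + 5)/((s + 5)^2 + 25)

L{cos(5t)} = s/(s^2 + 25).
By the first shifting theorem, multiplying by e^(-5t) replaces s with s + 5.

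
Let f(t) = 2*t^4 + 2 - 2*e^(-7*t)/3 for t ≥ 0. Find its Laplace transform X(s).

Apply the Laplace transform termwise.
(-2/3)·[L{e^(-7t)} = 1/(s + 7)]; L{2} = 2/s; (2)·[L{t^4} = 4!/s^5 = 24/s^5].

X(s) = -2/(3*(s + 7)) + 2/s + 48/s^5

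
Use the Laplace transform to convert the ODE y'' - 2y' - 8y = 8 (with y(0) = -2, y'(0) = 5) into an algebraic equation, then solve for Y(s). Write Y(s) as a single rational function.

Y(s) = (-2*s^2 + 9*s + 8)/(s^3 - 2*s^2 - 8*s)

Transform both sides with L{·}.
With L{y''} = s^2 Y - s·y(0) - y'(0) and L{y'} = sY - y(0), with y(0) = -2, y'(0) = 5: the LHS transforms to (s^2 - 2*s - 8)Y - (-2*s + 9).
The right side is L{8} = 8/s.
So (s^2 - 2*s - 8)Y = 8/s + (-2*s + 9).
Isolate Y and clear denominators.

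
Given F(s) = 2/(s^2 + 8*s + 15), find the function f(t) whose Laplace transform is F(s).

Rewrite the denominator: s^2 + 8*s + 15 = (s + 4)^2 - 1.
The form in (s + 4) signals a first-shifting-theorem factor e^(-4t).
Since L{sinh(t)} = 1/(s^2 - 1), the inverse is e^(-4*t)*sinh(t), scaled by 2.

f(t) = 2*exp(-4*t)*sinh(t)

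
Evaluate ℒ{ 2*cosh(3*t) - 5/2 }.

2*s/(s^2 - 9) - 5/(2*s)

Apply the Laplace transform termwise.
L{-5/2} = (-5/2)/s; (2)·[L{cosh(3t)} = s/(s^2 - 9)].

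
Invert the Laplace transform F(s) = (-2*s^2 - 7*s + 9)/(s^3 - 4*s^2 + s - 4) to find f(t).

Factor the denominator: s^3 - 4*s^2 + s - 4 = (s - 4)*(s^2 + 1).
Partial fraction decomposition gives [-3/(s - 4)] + [s/(s^2 + 1)] + [-3/(s^2 + 1)].
Invert each term: -3/(s - 4) ↔ -3e^(4t); 1·s/(s^2 + 1) ↔ cos(t); -3·1/(s^2 + 1) ↔ -3sin(t).

f(t) = -3*exp(4*t) - 3*sin(t) + cos(t)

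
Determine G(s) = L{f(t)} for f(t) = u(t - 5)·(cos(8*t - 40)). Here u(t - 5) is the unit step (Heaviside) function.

By the second shifting theorem, L{u(t - c)·g(t - c)} = e^(-cs)·H(s) with c = 5 and H(s) = L{g(t)}.
L{cos(8t)} = s/(s^2 + 64).

G(s) = s*exp(-5*s)/(s^2 + 64)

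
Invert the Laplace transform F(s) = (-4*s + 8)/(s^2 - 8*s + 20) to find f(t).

f(t) = -4*exp(4*t)*sin(2*t) - 4*exp(4*t)*cos(2*t)

Complete the square in the denominator: s^2 - 8*s + 20 = (s - 4)^2 + 2^2.
Split the numerator to match: -4*s + 8 = -4·(s - 4) - 4·2.
Invert each term: -4·(s - 4)/((s - 4)^2 + 4) ↔ -4e^(4t)cos(2t); -4·2/((s - 4)^2 + 4) ↔ -4e^(4t)sin(2t).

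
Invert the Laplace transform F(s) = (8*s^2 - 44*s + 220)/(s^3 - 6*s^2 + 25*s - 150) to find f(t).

f(t) = 4*exp(6*t) - 4*sin(5*t) + 4*cos(5*t)

Factor the denominator: s^3 - 6*s^2 + 25*s - 150 = (s - 6)*(s^2 + 25).
Partial fraction decomposition gives [4/(s - 6)] + [4*s/(s^2 + 25)] + [-20/(s^2 + 25)].
Invert each term: 4/(s - 6) ↔ 4e^(6t); 4·s/(s^2 + 25) ↔ 4cos(5t); -4·5/(s^2 + 25) ↔ -4sin(5t).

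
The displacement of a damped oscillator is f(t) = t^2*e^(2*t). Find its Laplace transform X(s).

X(s) = 2/(s - 2)^3

L{e^(2t)} = 1/(s - 2).
Then apply L{t^2·g(t)} = (-1)^2 d^2/ds^2[G(s)] with G(s) = 1/(s - 2):
differentiating 2 times and applying the sign gives 2/(s - 2)^3.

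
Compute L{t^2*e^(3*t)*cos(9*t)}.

2*(s - 3)*(s^2 - 6*s - 234)/(s^2 - 6*s + 90)^3

L{cos(9t)} = s/(s^2 + 81).
Multiplying by e^(3t) shifts s → s - 3, so L{e^(3*t)*cos(9*t)} = (s - 3)/((s - 3)^2 + 81).
Then apply L{t^2·g(t)} = (-1)^2 d^2/ds^2[H(s)] with H(s) = (s - 3)/((s - 3)^2 + 81):
differentiating 2 times and applying the sign gives 2*(s - 3)*(s^2 - 6*s - 234)/(s^2 - 6*s + 90)^3.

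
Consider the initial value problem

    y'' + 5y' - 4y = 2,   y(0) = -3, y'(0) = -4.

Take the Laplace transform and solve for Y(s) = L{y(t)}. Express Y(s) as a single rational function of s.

Y(s) = (-3*s^2 - 19*s + 2)/(s^3 + 5*s^2 - 4*s)

Transform both sides with L{·}.
With L{y''} = s^2 Y - s·y(0) - y'(0) and L{y'} = sY - y(0), with y(0) = -3, y'(0) = -4: the LHS transforms to (s^2 + 5*s - 4)Y - (-3*s - 19).
The right side is L{2} = 2/s.
So (s^2 + 5*s - 4)Y = 2/s + (-3*s - 19).
Isolate Y and clear denominators.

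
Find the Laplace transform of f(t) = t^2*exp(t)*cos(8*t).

L{cos(8t)} = s/(s^2 + 64).
Multiplying by e^(t) shifts s → s - 1, so L{exp(t)*cos(8*t)} = (s - 1)/((s - 1)^2 + 64).
Then apply L{t^2·g(t)} = (-1)^2 d^2/ds^2[H(s)] with H(s) = (s - 1)/((s - 1)^2 + 64):
differentiating 2 times and applying the sign gives 2*(s - 1)*(s^2 - 2*s - 191)/(s^2 - 2*s + 65)^3.

2*(s - 1)*(s^2 - 2*s - 191)/(s^2 - 2*s + 65)^3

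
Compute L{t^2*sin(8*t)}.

L{sin(8t)} = 8/(s^2 + 64).
Then apply L{t^2·g(t)} = (-1)^2 d^2/ds^2[H(s)] with H(s) = 8/(s^2 + 64):
differentiating 2 times and applying the sign gives 16*(3*s^2 - 64)/(s^2 + 64)^3.

16*(3*s^2 - 64)/(s^2 + 64)^3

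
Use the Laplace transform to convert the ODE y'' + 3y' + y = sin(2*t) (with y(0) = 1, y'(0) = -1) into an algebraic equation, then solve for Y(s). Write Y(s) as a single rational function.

Take the Laplace transform of both sides.
The derivative rules (L{y''} = s^2 Y - s·y(0) - y'(0) and L{y'} = sY - y(0), with y(0) = 1, y'(0) = -1) turn the left side into (s^2 + 3*s + 1)Y - (s + 2).
The right side is L{sin(2*t)} = 2/(s^2 + 4).
So (s^2 + 3*s + 1)Y = 2/(s^2 + 4) + (s + 2).
Isolate Y and clear denominators.

Y(s) = (s^3 + 2*s^2 + 4*s + 10)/(s^4 + 3*s^3 + 5*s^2 + 12*s + 4)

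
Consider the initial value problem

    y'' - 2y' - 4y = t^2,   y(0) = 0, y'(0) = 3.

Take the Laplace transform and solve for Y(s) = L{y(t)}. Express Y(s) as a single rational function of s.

Transform both sides with L{·}.
The derivative rules (L{y''} = s^2 Y - s·y(0) - y'(0) and L{y'} = sY - y(0), with y(0) = 0, y'(0) = 3) turn the left side into (s^2 - 2*s - 4)Y - (3).
The right side is L{t^2} = 2/s^3.
So (s^2 - 2*s - 4)Y = 2/s^3 + (3).
Divide through and combine into a single rational function.

Y(s) = (3*s^3 + 2)/(s^5 - 2*s^4 - 4*s^3)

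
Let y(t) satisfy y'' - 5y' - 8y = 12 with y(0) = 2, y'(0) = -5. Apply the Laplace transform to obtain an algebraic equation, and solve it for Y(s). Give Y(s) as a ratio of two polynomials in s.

Y(s) = (2*s^2 - 15*s + 12)/(s^3 - 5*s^2 - 8*s)

Apply the Laplace transform to the equation.
Using L{y''} = s^2 Y - s·y(0) - y'(0) and L{y'} = sY - y(0), with y(0) = 2, y'(0) = -5, the left side becomes (s^2 - 5*s - 8)Y - (2*s - 15).
The right side is L{12} = 12/s.
So (s^2 - 5*s - 8)Y = 12/s + (2*s - 15).
Solve for Y(s) and write it as one ratio of polynomials.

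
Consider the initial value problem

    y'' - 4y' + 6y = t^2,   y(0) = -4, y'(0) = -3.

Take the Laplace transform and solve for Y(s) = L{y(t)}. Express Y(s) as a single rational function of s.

Take the Laplace transform of both sides.
Using L{y''} = s^2 Y - s·y(0) - y'(0) and L{y'} = sY - y(0), with y(0) = -4, y'(0) = -3, the left side becomes (s^2 - 4*s + 6)Y - (-4*s + 13).
The right side is L{t^2} = 2/s^3.
So (s^2 - 4*s + 6)Y = 2/s^3 + (-4*s + 13).
Isolate Y and clear denominators.

Y(s) = (-4*s^4 + 13*s^3 + 2)/(s^5 - 4*s^4 + 6*s^3)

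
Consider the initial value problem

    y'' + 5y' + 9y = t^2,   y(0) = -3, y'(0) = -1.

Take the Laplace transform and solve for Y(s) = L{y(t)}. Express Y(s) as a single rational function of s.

Transform both sides with L{·}.
With L{y''} = s^2 Y - s·y(0) - y'(0) and L{y'} = sY - y(0), with y(0) = -3, y'(0) = -1: the LHS transforms to (s^2 + 5*s + 9)Y - (-3*s - 16).
The right side is L{t^2} = 2/s^3.
So (s^2 + 5*s + 9)Y = 2/s^3 + (-3*s - 16).
Isolate Y and clear denominators.

Y(s) = (-3*s^4 - 16*s^3 + 2)/(s^5 + 5*s^4 + 9*s^3)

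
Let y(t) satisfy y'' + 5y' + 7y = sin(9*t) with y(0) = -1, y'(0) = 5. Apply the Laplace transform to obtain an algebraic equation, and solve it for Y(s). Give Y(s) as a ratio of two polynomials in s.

Apply the Laplace transform to the equation.
The derivative rules (L{y''} = s^2 Y - s·y(0) - y'(0) and L{y'} = sY - y(0), with y(0) = -1, y'(0) = 5) turn the left side into (s^2 + 5*s + 7)Y - (-s).
The right side is L{sin(9*t)} = 9/(s^2 + 81).
So (s^2 + 5*s + 7)Y = 9/(s^2 + 81) + (-s).
Divide through and combine into a single rational function.

Y(s) = (-s^3 - 81*s + 9)/(s^4 + 5*s^3 + 88*s^2 + 405*s + 567)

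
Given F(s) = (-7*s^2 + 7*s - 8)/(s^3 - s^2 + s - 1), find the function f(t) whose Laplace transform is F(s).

Factor the denominator: s^3 - s^2 + s - 1 = (s - 1)*(s^2 + 1).
Partial fraction decomposition gives [-4/(s - 1)] + [-3*s/(s^2 + 1)] + [4/(s^2 + 1)].
Invert each term: -4/(s - 1) ↔ -4e^(t); -3·s/(s^2 + 1) ↔ -3cos(t); 4·1/(s^2 + 1) ↔ 4sin(t).

f(t) = -4*exp(t) + 4*sin(t) - 3*cos(t)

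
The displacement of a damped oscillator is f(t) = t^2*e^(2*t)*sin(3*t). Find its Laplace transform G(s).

L{sin(3t)} = 3/(s^2 + 9).
Multiplying by e^(2t) shifts s → s - 2, so L{e^(2*t)*sin(3*t)} = 3/((s - 2)^2 + 9).
Then apply L{t^2·g(t)} = (-1)^2 d^2/ds^2[H(s)] with H(s) = 3/((s - 2)^2 + 9):
differentiating 2 times and applying the sign gives 18*(s^2 - 4*s + 1)/(s^2 - 4*s + 13)^3.

G(s) = 18*(s^2 - 4*s + 1)/(s^2 - 4*s + 13)^3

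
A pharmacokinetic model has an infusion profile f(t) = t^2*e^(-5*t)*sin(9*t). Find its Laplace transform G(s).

L{sin(9t)} = 9/(s^2 + 81).
Multiplying by e^(-5t) shifts s → s + 5, so L{e^(-5*t)*sin(9*t)} = 9/((s + 5)^2 + 81).
Then apply L{t^2·g(t)} = (-1)^2 d^2/ds^2[H(s)] with H(s) = 9/((s + 5)^2 + 81):
differentiating 2 times and applying the sign gives 54*(s^2 + 10*s - 2)/(s^2 + 10*s + 106)^3.

G(s) = 54*(s^2 + 10*s - 2)/(s^2 + 10*s + 106)^3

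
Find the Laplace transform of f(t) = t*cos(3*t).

(s - 3)*(s + 3)/(s^2 + 9)^2

L{cos(3t)} = s/(s^2 + 9).
Then apply L{t·g(t)} = -d/ds[G(s)] with G(s) = s/(s^2 + 9):
differentiating 1 time and applying the sign gives (s - 3)*(s + 3)/(s^2 + 9)^2.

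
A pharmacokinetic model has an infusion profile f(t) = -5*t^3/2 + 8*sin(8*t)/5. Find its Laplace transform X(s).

The transform is linear, so treat each term independently.
(8/5)·[L{sin(8t)} = 8/(s^2 + 64)]; (-5/2)·[L{t^3} = 3!/s^4 = 6/s^4].

X(s) = 64/(5*(s^2 + 64)) - 15/s^4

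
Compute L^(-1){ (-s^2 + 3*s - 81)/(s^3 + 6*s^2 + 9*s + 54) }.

-3*sin(3*t) + 2*cos(3*t) - 3*exp(-6*t)

Factor the denominator: s^3 + 6*s^2 + 9*s + 54 = (s + 6)*(s^2 + 9).
Partial fraction decomposition gives [-3/(s + 6)] + [2*s/(s^2 + 9)] + [-9/(s^2 + 9)].
Invert each term: -3/(s + 6) ↔ -3e^(-6t); 2·s/(s^2 + 9) ↔ 2cos(3t); -3·3/(s^2 + 9) ↔ -3sin(3t).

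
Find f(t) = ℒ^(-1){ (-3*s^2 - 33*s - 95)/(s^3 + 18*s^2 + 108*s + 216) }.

f(t) = -5*t^2*exp(-6*t)/2 + 3*t*exp(-6*t) - 3*exp(-6*t)

Factor the denominator: s^3 + 18*s^2 + 108*s + 216 = (s + 6)^3.
Partial fraction decomposition gives [-3/(s + 6)] + [3/(s + 6)^2] + [-5/(s + 6)^3].
Invert each term: -3/(s + 6) ↔ -3e^(-6t); 3/(s + 6)^2 ↔ 3t·e^(-6t); -5/(s + 6)^3 ↔ (-5/2)t^2·e^(-6t).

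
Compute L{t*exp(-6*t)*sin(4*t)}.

8*(s + 6)/(s^2 + 12*s + 52)^2

L{sin(4t)} = 4/(s^2 + 16).
Multiplying by e^(-6t) shifts s → s + 6, so L{exp(-6*t)*sin(4*t)} = 4/((s + 6)^2 + 16).
Then apply L{t·g(t)} = -d/ds[G(s)] with G(s) = 4/((s + 6)^2 + 16):
differentiating 1 time and applying the sign gives 8*(s + 6)/(s^2 + 12*s + 52)^2.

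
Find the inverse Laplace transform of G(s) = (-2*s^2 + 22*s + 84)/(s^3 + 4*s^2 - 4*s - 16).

5*exp(2*t) - 4*exp(-2*t) - 3*exp(-4*t)

Factor the denominator: s^3 + 4*s^2 - 4*s - 16 = (s - 2)*(s + 2)*(s + 4).
Partial fraction decomposition gives [-3/(s + 4)] + [5/(s - 2)] + [-4/(s + 2)].
Invert each term: -3/(s + 4) ↔ -3e^(-4t); 5/(s - 2) ↔ 5e^(2t); -4/(s + 2) ↔ -4e^(-2t).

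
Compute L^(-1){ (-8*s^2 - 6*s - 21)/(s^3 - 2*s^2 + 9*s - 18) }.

-5*exp(2*t) - 4*sin(3*t) - 3*cos(3*t)

Factor the denominator: s^3 - 2*s^2 + 9*s - 18 = (s - 2)*(s^2 + 9).
Partial fraction decomposition gives [-5/(s - 2)] + [-3*s/(s^2 + 9)] + [-12/(s^2 + 9)].
Invert each term: -5/(s - 2) ↔ -5e^(2t); -3·s/(s^2 + 9) ↔ -3cos(3t); -4·3/(s^2 + 9) ↔ -4sin(3t).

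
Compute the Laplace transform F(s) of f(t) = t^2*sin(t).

L{sin(t)} = 1/(s^2 + 1).
Then apply L{t^2·g(t)} = (-1)^2 d^2/ds^2[G(s)] with G(s) = 1/(s^2 + 1):
differentiating 2 times and applying the sign gives 2*(3*s^2 - 1)/(s^2 + 1)^3.

F(s) = 2*(3*s^2 - 1)/(s^2 + 1)^3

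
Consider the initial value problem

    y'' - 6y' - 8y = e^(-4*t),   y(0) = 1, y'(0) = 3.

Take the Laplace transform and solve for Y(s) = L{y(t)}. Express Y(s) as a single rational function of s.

Y(s) = (s^2 + s - 11)/(s^3 - 2*s^2 - 32*s - 32)

Take the Laplace transform of both sides.
The derivative rules (L{y''} = s^2 Y - s·y(0) - y'(0) and L{y'} = sY - y(0), with y(0) = 1, y'(0) = 3) turn the left side into (s^2 - 6*s - 8)Y - (s - 3).
The right side is L{e^(-4*t)} = 1/(s + 4).
So (s^2 - 6*s - 8)Y = 1/(s + 4) + (s - 3).
Divide through and combine into a single rational function.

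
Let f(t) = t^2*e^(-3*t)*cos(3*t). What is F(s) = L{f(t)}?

L{cos(3t)} = s/(s^2 + 9).
Multiplying by e^(-3t) shifts s → s + 3, so L{e^(-3*t)*cos(3*t)} = (s + 3)/((s + 3)^2 + 9).
Then apply L{t^2·g(t)} = (-1)^2 d^2/ds^2[G(s)] with G(s) = (s + 3)/((s + 3)^2 + 9):
differentiating 2 times and applying the sign gives 2*(s + 3)*(s^2 + 6*s - 18)/(s^2 + 6*s + 18)^3.

F(s) = 2*(s + 3)*(s^2 + 6*s - 18)/(s^2 + 6*s + 18)^3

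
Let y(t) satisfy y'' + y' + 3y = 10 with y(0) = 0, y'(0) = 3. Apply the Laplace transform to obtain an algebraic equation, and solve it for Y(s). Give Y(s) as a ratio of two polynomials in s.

Transform both sides with L{·}.
The derivative rules (L{y''} = s^2 Y - s·y(0) - y'(0) and L{y'} = sY - y(0), with y(0) = 0, y'(0) = 3) turn the left side into (s^2 + s + 3)Y - (3).
The right side is L{10} = 10/s.
So (s^2 + s + 3)Y = 10/s + (3).
Solve for Y(s) and write it as one ratio of polynomials.

Y(s) = (3*s + 10)/(s^3 + s^2 + 3*s)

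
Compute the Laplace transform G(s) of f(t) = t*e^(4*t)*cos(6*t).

G(s) = (s - 10)*(s + 2)/(s^2 - 8*s + 52)^2

L{cos(6t)} = s/(s^2 + 36).
Multiplying by e^(4t) shifts s → s - 4, so L{e^(4*t)*cos(6*t)} = (s - 4)/((s - 4)^2 + 36).
Then apply L{t·g(t)} = -d/ds[H(s)] with H(s) = (s - 4)/((s - 4)^2 + 36):
differentiating 1 time and applying the sign gives (s - 10)*(s + 2)/(s^2 - 8*s + 52)^2.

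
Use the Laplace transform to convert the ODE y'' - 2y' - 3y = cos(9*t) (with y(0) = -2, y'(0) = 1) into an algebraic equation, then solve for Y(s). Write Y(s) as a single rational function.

Y(s) = (-2*s^3 + 5*s^2 - 161*s + 405)/(s^4 - 2*s^3 + 78*s^2 - 162*s - 243)

Transform both sides with L{·}.
The derivative rules (L{y''} = s^2 Y - s·y(0) - y'(0) and L{y'} = sY - y(0), with y(0) = -2, y'(0) = 1) turn the left side into (s^2 - 2*s - 3)Y - (-2*s + 5).
The right side is L{cos(9*t)} = s/(s^2 + 81).
So (s^2 - 2*s - 3)Y = s/(s^2 + 81) + (-2*s + 5).
Isolate Y and clear denominators.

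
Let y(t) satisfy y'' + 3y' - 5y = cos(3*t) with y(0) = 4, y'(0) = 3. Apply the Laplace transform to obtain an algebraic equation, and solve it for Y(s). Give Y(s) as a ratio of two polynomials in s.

Transform both sides with L{·}.
The derivative rules (L{y''} = s^2 Y - s·y(0) - y'(0) and L{y'} = sY - y(0), with y(0) = 4, y'(0) = 3) turn the left side into (s^2 + 3*s - 5)Y - (4*s + 15).
The right side is L{cos(3*t)} = s/(s^2 + 9).
So (s^2 + 3*s - 5)Y = s/(s^2 + 9) + (4*s + 15).
Divide through and combine into a single rational function.

Y(s) = (4*s^3 + 15*s^2 + 37*s + 135)/(s^4 + 3*s^3 + 4*s^2 + 27*s - 45)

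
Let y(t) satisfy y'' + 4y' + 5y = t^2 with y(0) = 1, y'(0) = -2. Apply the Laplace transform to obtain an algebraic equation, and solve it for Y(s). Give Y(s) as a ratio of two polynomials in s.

Y(s) = (s^4 + 2*s^3 + 2)/(s^5 + 4*s^4 + 5*s^3)

Apply the Laplace transform to the equation.
With L{y''} = s^2 Y - s·y(0) - y'(0) and L{y'} = sY - y(0), with y(0) = 1, y'(0) = -2: the LHS transforms to (s^2 + 4*s + 5)Y - (s + 2).
The right side is L{t^2} = 2/s^3.
So (s^2 + 4*s + 5)Y = 2/s^3 + (s + 2).
Divide through and combine into a single rational function.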